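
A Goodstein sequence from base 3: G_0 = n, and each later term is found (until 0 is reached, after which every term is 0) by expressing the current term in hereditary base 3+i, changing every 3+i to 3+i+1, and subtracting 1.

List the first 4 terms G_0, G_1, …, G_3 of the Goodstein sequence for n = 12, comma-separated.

G_0=12  [base 3] 3^2 + 3  →[3↦4]→  4^2 + 4 = 20  −1 ⇒ G_1=19
G_1=19  [base 4] 4^2 + 3  →[4↦5]→  5^2 + 3 = 28  −1 ⇒ G_2=27
G_2=27  [base 5] 5^2 + 2  →[5↦6]→  6^2 + 2 = 38  −1 ⇒ G_3=37

12, 19, 27, 37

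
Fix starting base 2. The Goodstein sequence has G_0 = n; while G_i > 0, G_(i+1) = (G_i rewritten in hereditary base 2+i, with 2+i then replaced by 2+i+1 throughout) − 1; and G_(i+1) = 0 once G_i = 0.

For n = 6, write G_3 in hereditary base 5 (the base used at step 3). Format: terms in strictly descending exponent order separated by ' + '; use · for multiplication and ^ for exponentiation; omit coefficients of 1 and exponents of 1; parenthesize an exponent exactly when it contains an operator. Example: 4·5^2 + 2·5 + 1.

G_0=6  [base 2] 2^2 + 2  →[2↦3]→  3^3 + 3 = 30  −1 ⇒ G_1=29
G_1=29  [base 3] 3^3 + 2  →[3↦4]→  4^4 + 2 = 258  −1 ⇒ G_2=257
G_2=257  [base 4] 4^4 + 1  →[4↦5]→  5^5 + 1 = 3126  −1 ⇒ G_3=3125
G_3=3125  [base 5] 5^5  →[5↦6]→  6^6 = 46656  −1 ⇒ G_4=46655

5^5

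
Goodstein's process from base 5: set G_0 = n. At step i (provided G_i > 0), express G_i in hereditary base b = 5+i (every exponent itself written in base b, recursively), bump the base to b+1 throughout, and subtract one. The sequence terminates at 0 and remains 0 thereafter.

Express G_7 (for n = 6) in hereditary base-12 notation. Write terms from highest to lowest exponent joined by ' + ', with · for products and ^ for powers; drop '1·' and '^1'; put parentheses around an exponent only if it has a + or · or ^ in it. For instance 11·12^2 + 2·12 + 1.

[0] 6 ≡ 5 + 1 (base 5). Lift 6: 7. −1: 6.
[1] 6 ≡ 6 (base 6). Lift 7: 7. −1: 6.
[2] 6 ≡ 6 (base 7). Lift 8: 6. −1: 5.
[3] 5 ≡ 5 (base 8). Lift 9: 5. −1: 4.
[4] 4 ≡ 4 (base 9). Lift 10: 4. −1: 3.
[5] 3 ≡ 3 (base 10). Lift 11: 3. −1: 2.
[6] 2 ≡ 2 (base 11). Lift 12: 2. −1: 1.

1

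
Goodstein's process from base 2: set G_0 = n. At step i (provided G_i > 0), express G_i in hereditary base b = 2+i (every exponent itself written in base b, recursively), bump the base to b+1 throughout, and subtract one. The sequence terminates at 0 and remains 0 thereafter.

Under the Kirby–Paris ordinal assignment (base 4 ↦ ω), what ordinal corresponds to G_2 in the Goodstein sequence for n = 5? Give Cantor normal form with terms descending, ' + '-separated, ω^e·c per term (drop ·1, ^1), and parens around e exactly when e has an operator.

step 0: 5 = 2^2 + 1; sub 3 for 2: 3^3 + 1; = 28; G_1 = 28−1 = 27
step 1: 27 = 3^3; sub 4 for 3: 4^4; = 256; G_2 = 256−1 = 255
step 2: 255 = 3·4^3 + 3·4^2 + 3·4 + 3; sub 5 for 4: 3·5^3 + 3·5^2 + 3·5 + 3; = 468; G_3 = 468−1 = 467

ω^3·3 + ω^2·3 + ω·3 + 3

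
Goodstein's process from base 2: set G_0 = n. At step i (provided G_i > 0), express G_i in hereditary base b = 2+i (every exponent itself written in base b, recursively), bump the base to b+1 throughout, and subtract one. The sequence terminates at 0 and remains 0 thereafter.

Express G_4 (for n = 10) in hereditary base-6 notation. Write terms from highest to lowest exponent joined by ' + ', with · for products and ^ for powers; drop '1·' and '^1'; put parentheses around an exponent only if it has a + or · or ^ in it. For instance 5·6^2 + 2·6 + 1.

5·6^6 + 5·6^5 + 5·6^4 + 5·6^3 + 5·6^2 + 5·6 + 5

(0) 10|_2 = 2^(2 + 1) + 2 ↦ 3^(3 + 1) + 3|_3 = 84 ⇒ 83
(1) 83|_3 = 3^(3 + 1) + 2 ↦ 4^(4 + 1) + 2|_4 = 1026 ⇒ 1025
(2) 1025|_4 = 4^(4 + 1) + 1 ↦ 5^(5 + 1) + 1|_5 = 15626 ⇒ 15625
(3) 15625|_5 = 5^(5 + 1) ↦ 6^(6 + 1)|_6 = 279936 ⇒ 279935
(4) 279935|_6 = 5·6^6 + 5·6^5 + 5·6^4 + 5·6^3 + 5·6^2 + 5·6 + 5 ↦ 5·7^7 + 5·7^5 + 5·7^4 + 5·7^3 + 5·7^2 + 5·7 + 5|_7 = 4215755 ⇒ 4215754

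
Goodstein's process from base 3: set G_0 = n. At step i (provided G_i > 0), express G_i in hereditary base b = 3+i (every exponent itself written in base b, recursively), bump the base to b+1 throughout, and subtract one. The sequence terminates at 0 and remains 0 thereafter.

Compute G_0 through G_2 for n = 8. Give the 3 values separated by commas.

step 0: 8 = 2·3 + 2; sub 4 for 3: 2·4 + 2; = 10; G_1 = 10−1 = 9
step 1: 9 = 2·4 + 1; sub 5 for 4: 2·5 + 1; = 11; G_2 = 11−1 = 10

8, 9, 10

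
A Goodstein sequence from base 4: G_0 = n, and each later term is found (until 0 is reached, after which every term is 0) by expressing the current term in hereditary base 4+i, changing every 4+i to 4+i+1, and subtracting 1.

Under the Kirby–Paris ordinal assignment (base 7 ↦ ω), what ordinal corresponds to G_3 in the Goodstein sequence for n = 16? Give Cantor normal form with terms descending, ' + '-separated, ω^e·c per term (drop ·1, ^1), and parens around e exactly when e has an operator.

ω·4 + 2

i=0: 16 = 4^2 (b=4); 4→5: 5^2 = 25; 25−1 = 24
i=1: 24 = 4·5 + 4 (b=5); 5→6: 4·6 + 4 = 28; 28−1 = 27
i=2: 27 = 4·6 + 3 (b=6); 6→7: 4·7 + 3 = 31; 31−1 = 30
i=3: 30 = 4·7 + 2 (b=7); 7→8: 4·8 + 2 = 34; 34−1 = 33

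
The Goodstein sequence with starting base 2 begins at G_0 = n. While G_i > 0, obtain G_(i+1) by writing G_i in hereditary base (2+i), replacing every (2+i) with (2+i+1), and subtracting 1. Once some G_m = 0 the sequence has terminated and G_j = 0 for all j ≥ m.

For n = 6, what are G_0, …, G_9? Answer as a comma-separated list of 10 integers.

step 0: 6 = 2^2 + 2; sub 3 for 2: 3^3 + 3; = 30; G_1 = 30−1 = 29
step 1: 29 = 3^3 + 2; sub 4 for 3: 4^4 + 2; = 258; G_2 = 258−1 = 257
step 2: 257 = 4^4 + 1; sub 5 for 4: 5^5 + 1; = 3126; G_3 = 3126−1 = 3125
step 3: 3125 = 5^5; sub 6 for 5: 6^6; = 46656; G_4 = 46656−1 = 46655
step 4: 46655 = 5·6^5 + 5·6^4 + 5·6^3 + 5·6^2 + 5·6 + 5; sub 7 for 6: 5·7^5 + 5·7^4 + 5·7^3 + 5·7^2 + 5·7 + 5; = 98040; G_5 = 98040−1 = 98039
step 5: 98039 = 5·7^5 + 5·7^4 + 5·7^3 + 5·7^2 + 5·7 + 4; sub 8 for 7: 5·8^5 + 5·8^4 + 5·8^3 + 5·8^2 + 5·8 + 4; = 187244; G_6 = 187244−1 = 187243
step 6: 187243 = 5·8^5 + 5·8^4 + 5·8^3 + 5·8^2 + 5·8 + 3; sub 9 for 8: 5·9^5 + 5·9^4 + 5·9^3 + 5·9^2 + 5·9 + 3; = 332148; G_7 = 332148−1 = 332147
step 7: 332147 = 5·9^5 + 5·9^4 + 5·9^3 + 5·9^2 + 5·9 + 2; sub 10 for 9: 5·10^5 + 5·10^4 + 5·10^3 + 5·10^2 + 5·10 + 2; = 555552; G_8 = 555552−1 = 555551
step 8: 555551 = 5·10^5 + 5·10^4 + 5·10^3 + 5·10^2 + 5·10 + 1; sub 11 for 10: 5·11^5 + 5·11^4 + 5·11^3 + 5·11^2 + 5·11 + 1; = 885776; G_9 = 885776−1 = 885775

6, 29, 257, 3125, 46655, 98039, 187243, 332147, 555551, 885775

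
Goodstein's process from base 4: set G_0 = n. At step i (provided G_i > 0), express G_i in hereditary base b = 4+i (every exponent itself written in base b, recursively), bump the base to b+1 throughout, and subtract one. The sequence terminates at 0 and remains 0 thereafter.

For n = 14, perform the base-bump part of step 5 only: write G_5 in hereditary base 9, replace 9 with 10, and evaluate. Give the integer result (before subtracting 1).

24

i=0: 14 = 3·4 + 2 (b=4); 4→5: 3·5 + 2 = 17; 17−1 = 16
i=1: 16 = 3·5 + 1 (b=5); 5→6: 3·6 + 1 = 19; 19−1 = 18
i=2: 18 = 3·6 (b=6); 6→7: 3·7 = 21; 21−1 = 20
i=3: 20 = 2·7 + 6 (b=7); 7→8: 2·8 + 6 = 22; 22−1 = 21
i=4: 21 = 2·8 + 5 (b=8); 8→9: 2·9 + 5 = 23; 23−1 = 22
i=5: 22 = 2·9 + 4 (b=9); 9→10: 2·10 + 4 = 24; 24−1 = 23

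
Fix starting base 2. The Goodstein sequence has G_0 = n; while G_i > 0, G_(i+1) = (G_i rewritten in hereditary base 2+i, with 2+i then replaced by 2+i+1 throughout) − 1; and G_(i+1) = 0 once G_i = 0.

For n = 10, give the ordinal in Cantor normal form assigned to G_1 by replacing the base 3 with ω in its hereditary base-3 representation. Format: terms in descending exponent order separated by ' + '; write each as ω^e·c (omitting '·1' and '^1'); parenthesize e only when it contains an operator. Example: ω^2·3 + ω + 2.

ω^(ω + 1) + 2

(0) 10|_2 = 2^(2 + 1) + 2 ↦ 3^(3 + 1) + 3|_3 = 84 ⇒ 83
(1) 83|_3 = 3^(3 + 1) + 2 ↦ 4^(4 + 1) + 2|_4 = 1026 ⇒ 1025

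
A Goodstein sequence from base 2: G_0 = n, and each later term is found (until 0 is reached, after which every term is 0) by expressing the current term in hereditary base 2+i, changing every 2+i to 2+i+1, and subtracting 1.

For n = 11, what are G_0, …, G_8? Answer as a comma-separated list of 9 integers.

11, 84, 1027, 15627, 279937, 5764801, 134217727, 2749609302, 70077777775

step 0: 11 = 2^(2 + 1) + 2 + 1; sub 3 for 2: 3^(3 + 1) + 3 + 1; = 85; G_1 = 85−1 = 84
step 1: 84 = 3^(3 + 1) + 3; sub 4 for 3: 4^(4 + 1) + 4; = 1028; G_2 = 1028−1 = 1027
step 2: 1027 = 4^(4 + 1) + 3; sub 5 for 4: 5^(5 + 1) + 3; = 15628; G_3 = 15628−1 = 15627
step 3: 15627 = 5^(5 + 1) + 2; sub 6 for 5: 6^(6 + 1) + 2; = 279938; G_4 = 279938−1 = 279937
step 4: 279937 = 6^(6 + 1) + 1; sub 7 for 6: 7^(7 + 1) + 1; = 5764802; G_5 = 5764802−1 = 5764801
step 5: 5764801 = 7^(7 + 1); sub 8 for 7: 8^(8 + 1); = 134217728; G_6 = 134217728−1 = 134217727
step 6: 134217727 = 7·8^8 + 7·8^7 + 7·8^6 + 7·8^5 + 7·8^4 + 7·8^3 + 7·8^2 + 7·8 + 7; sub 9 for 8: 7·9^9 + 7·9^7 + 7·9^6 + 7·9^5 + 7·9^4 + 7·9^3 + 7·9^2 + 7·9 + 7; = 2749609303; G_7 = 2749609303−1 = 2749609302
step 7: 2749609302 = 7·9^9 + 7·9^7 + 7·9^6 + 7·9^5 + 7·9^4 + 7·9^3 + 7·9^2 + 7·9 + 6; sub 10 for 9: 7·10^10 + 7·10^7 + 7·10^6 + 7·10^5 + 7·10^4 + 7·10^3 + 7·10^2 + 7·10 + 6; = 70077777776; G_8 = 70077777776−1 = 70077777775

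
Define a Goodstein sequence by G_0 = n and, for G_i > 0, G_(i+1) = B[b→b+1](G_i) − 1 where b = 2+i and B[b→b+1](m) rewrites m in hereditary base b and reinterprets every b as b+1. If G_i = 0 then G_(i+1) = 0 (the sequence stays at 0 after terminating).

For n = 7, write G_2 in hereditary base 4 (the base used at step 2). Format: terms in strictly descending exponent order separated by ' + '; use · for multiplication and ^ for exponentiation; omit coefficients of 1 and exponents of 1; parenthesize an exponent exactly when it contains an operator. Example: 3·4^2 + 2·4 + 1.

base 2: 7 = 2^2 + 2 + 1; at 3: 3^3 + 3 + 1 = 31; next = 30
base 3: 30 = 3^3 + 3; at 4: 4^4 + 4 = 260; next = 259
base 4: 259 = 4^4 + 3; at 5: 5^5 + 3 = 3128; next = 3127

4^4 + 3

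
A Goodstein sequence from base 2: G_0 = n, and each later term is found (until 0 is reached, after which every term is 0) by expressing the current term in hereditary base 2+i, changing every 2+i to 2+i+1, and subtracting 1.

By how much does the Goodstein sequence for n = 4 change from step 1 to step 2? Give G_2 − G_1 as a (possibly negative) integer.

step 0: 4 = 2^2; sub 3 for 2: 3^3; = 27; G_1 = 27−1 = 26
step 1: 26 = 2·3^2 + 2·3 + 2; sub 4 for 3: 2·4^2 + 2·4 + 2; = 42; G_2 = 42−1 = 41

15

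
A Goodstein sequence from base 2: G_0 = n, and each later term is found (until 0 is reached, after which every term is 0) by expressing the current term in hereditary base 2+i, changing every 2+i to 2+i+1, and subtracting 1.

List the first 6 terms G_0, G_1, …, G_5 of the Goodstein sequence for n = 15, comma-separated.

15, 111, 1283, 18752, 326593, 6588344

i=0: 15 = 2^(2 + 1) + 2^2 + 2 + 1 (b=2); 2→3: 3^(3 + 1) + 3^3 + 3 + 1 = 112; 112−1 = 111
i=1: 111 = 3^(3 + 1) + 3^3 + 3 (b=3); 3→4: 4^(4 + 1) + 4^4 + 4 = 1284; 1284−1 = 1283
i=2: 1283 = 4^(4 + 1) + 4^4 + 3 (b=4); 4→5: 5^(5 + 1) + 5^5 + 3 = 18753; 18753−1 = 18752
i=3: 18752 = 5^(5 + 1) + 5^5 + 2 (b=5); 5→6: 6^(6 + 1) + 6^6 + 2 = 326594; 326594−1 = 326593
i=4: 326593 = 6^(6 + 1) + 6^6 + 1 (b=6); 6→7: 7^(7 + 1) + 7^7 + 1 = 6588345; 6588345−1 = 6588344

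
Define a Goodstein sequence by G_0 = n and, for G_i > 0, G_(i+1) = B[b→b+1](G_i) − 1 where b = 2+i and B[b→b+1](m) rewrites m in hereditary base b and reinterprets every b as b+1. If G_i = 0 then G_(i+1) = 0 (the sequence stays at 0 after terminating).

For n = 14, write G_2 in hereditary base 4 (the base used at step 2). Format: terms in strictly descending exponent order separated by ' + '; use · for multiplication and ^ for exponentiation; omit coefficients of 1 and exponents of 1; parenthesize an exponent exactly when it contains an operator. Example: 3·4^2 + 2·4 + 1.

(0) 14|_2 = 2^(2 + 1) + 2^2 + 2 ↦ 3^(3 + 1) + 3^3 + 3|_3 = 111 ⇒ 110
(1) 110|_3 = 3^(3 + 1) + 3^3 + 2 ↦ 4^(4 + 1) + 4^4 + 2|_4 = 1282 ⇒ 1281
(2) 1281|_4 = 4^(4 + 1) + 4^4 + 1 ↦ 5^(5 + 1) + 5^5 + 1|_5 = 18751 ⇒ 18750

4^(4 + 1) + 4^4 + 1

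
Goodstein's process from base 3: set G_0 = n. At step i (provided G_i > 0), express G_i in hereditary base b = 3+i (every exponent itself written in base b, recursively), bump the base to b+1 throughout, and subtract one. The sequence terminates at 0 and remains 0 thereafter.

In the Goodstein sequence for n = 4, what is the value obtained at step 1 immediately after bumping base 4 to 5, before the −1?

4 —HB3→ 3 + 1 —bump→ 4 + 1 = 5 —(−1)→ 4
4 —HB4→ 4 —bump→ 5 = 5 —(−1)→ 4

5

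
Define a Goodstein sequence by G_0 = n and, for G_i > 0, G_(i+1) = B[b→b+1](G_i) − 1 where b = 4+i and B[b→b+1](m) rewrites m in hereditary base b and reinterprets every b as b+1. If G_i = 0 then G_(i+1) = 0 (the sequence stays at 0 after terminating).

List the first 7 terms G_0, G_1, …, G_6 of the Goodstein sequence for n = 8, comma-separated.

8, 9, 9, 9, 9, 9, 9

G_0 = 8. HB_4(8) = 2·4. Bump = 10. G_1 = 9.
G_1 = 9. HB_5(9) = 5 + 4. Bump = 10. G_2 = 9.
G_2 = 9. HB_6(9) = 6 + 3. Bump = 10. G_3 = 9.
G_3 = 9. HB_7(9) = 7 + 2. Bump = 10. G_4 = 9.
G_4 = 9. HB_8(9) = 8 + 1. Bump = 10. G_5 = 9.
G_5 = 9. HB_9(9) = 9. Bump = 10. G_6 = 9.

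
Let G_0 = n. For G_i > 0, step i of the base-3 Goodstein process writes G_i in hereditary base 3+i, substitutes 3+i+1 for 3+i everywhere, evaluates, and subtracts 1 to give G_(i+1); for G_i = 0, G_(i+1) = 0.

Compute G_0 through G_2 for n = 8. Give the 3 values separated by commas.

8, 9, 10

i=0: 8 = 2·3 + 2 (b=3); 3→4: 2·4 + 2 = 10; 10−1 = 9
i=1: 9 = 2·4 + 1 (b=4); 4→5: 2·5 + 1 = 11; 11−1 = 10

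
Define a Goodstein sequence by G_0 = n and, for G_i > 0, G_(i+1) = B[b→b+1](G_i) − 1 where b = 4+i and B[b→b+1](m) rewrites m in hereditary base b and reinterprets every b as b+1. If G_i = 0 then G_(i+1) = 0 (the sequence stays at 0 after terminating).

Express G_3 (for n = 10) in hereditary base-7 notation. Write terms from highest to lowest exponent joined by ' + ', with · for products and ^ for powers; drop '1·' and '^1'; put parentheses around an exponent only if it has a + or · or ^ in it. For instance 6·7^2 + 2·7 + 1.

G_0=10  [base 4] 2·4 + 2  →[4↦5]→  2·5 + 2 = 12  −1 ⇒ G_1=11
G_1=11  [base 5] 2·5 + 1  →[5↦6]→  2·6 + 1 = 13  −1 ⇒ G_2=12
G_2=12  [base 6] 2·6  →[6↦7]→  2·7 = 14  −1 ⇒ G_3=13
G_3=13  [base 7] 7 + 6  →[7↦8]→  8 + 6 = 14  −1 ⇒ G_4=13

7 + 6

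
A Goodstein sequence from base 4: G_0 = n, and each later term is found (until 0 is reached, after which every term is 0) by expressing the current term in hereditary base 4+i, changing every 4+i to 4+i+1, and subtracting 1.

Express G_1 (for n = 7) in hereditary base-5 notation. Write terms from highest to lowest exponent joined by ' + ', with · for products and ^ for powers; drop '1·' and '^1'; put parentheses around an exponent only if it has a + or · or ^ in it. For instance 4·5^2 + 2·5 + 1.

(0) 7|_4 = 4 + 3 ↦ 5 + 3|_5 = 8 ⇒ 7
(1) 7|_5 = 5 + 2 ↦ 6 + 2|_6 = 8 ⇒ 7

5 + 2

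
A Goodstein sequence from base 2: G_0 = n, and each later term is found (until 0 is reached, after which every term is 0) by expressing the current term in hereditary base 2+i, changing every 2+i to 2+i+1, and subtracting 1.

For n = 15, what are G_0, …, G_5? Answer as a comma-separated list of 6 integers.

15, 111, 1283, 18752, 326593, 6588344

[0] 15 ≡ 2^(2 + 1) + 2^2 + 2 + 1 (base 2). Lift 3: 112. −1: 111.
[1] 111 ≡ 3^(3 + 1) + 3^3 + 3 (base 3). Lift 4: 1284. −1: 1283.
[2] 1283 ≡ 4^(4 + 1) + 4^4 + 3 (base 4). Lift 5: 18753. −1: 18752.
[3] 18752 ≡ 5^(5 + 1) + 5^5 + 2 (base 5). Lift 6: 326594. −1: 326593.
[4] 326593 ≡ 6^(6 + 1) + 6^6 + 1 (base 6). Lift 7: 6588345. −1: 6588344.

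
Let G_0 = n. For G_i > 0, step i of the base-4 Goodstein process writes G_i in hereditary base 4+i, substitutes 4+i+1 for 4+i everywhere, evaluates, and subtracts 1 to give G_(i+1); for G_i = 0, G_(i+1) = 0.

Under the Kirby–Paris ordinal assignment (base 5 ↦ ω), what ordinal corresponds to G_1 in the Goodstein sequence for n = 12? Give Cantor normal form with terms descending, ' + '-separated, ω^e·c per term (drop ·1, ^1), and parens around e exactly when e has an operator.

i=0: 12 = 3·4 (b=4); 4→5: 3·5 = 15; 15−1 = 14
i=1: 14 = 2·5 + 4 (b=5); 5→6: 2·6 + 4 = 16; 16−1 = 15

ω·2 + 4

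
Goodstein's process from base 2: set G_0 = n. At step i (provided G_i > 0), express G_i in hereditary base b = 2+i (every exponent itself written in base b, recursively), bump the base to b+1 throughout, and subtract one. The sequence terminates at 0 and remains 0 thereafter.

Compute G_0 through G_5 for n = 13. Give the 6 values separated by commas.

13, 108, 1279, 16092, 280711, 5765998

step 0: 13 = 2^(2 + 1) + 2^2 + 1; sub 3 for 2: 3^(3 + 1) + 3^3 + 1; = 109; G_1 = 109−1 = 108
step 1: 108 = 3^(3 + 1) + 3^3; sub 4 for 3: 4^(4 + 1) + 4^4; = 1280; G_2 = 1280−1 = 1279
step 2: 1279 = 4^(4 + 1) + 3·4^3 + 3·4^2 + 3·4 + 3; sub 5 for 4: 5^(5 + 1) + 3·5^3 + 3·5^2 + 3·5 + 3; = 16093; G_3 = 16093−1 = 16092
step 3: 16092 = 5^(5 + 1) + 3·5^3 + 3·5^2 + 3·5 + 2; sub 6 for 5: 6^(6 + 1) + 3·6^3 + 3·6^2 + 3·6 + 2; = 280712; G_4 = 280712−1 = 280711
step 4: 280711 = 6^(6 + 1) + 3·6^3 + 3·6^2 + 3·6 + 1; sub 7 for 6: 7^(7 + 1) + 3·7^3 + 3·7^2 + 3·7 + 1; = 5765999; G_5 = 5765999−1 = 5765998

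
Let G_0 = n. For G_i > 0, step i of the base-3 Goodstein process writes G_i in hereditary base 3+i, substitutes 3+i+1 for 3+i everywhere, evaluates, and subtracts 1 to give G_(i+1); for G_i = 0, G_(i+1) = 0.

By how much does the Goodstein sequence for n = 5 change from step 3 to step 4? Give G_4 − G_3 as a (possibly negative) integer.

step 0: 5 = 3 + 2; sub 4 for 3: 4 + 2; = 6; G_1 = 6−1 = 5
step 1: 5 = 4 + 1; sub 5 for 4: 5 + 1; = 6; G_2 = 6−1 = 5
step 2: 5 = 5; sub 6 for 5: 6; = 6; G_3 = 6−1 = 5
step 3: 5 = 5; sub 7 for 6: 5; = 5; G_4 = 5−1 = 4

-1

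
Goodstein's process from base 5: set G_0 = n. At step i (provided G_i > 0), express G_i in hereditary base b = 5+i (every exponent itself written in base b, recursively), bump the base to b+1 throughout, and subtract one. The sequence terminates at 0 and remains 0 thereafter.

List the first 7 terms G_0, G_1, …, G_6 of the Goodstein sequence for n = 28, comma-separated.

28, 38, 50, 64, 80, 87, 94

(0) 28|_5 = 5^2 + 3 ↦ 6^2 + 3|_6 = 39 ⇒ 38
(1) 38|_6 = 6^2 + 2 ↦ 7^2 + 2|_7 = 51 ⇒ 50
(2) 50|_7 = 7^2 + 1 ↦ 8^2 + 1|_8 = 65 ⇒ 64
(3) 64|_8 = 8^2 ↦ 9^2|_9 = 81 ⇒ 80
(4) 80|_9 = 8·9 + 8 ↦ 8·10 + 8|_10 = 88 ⇒ 87
(5) 87|_10 = 8·10 + 7 ↦ 8·11 + 7|_11 = 95 ⇒ 94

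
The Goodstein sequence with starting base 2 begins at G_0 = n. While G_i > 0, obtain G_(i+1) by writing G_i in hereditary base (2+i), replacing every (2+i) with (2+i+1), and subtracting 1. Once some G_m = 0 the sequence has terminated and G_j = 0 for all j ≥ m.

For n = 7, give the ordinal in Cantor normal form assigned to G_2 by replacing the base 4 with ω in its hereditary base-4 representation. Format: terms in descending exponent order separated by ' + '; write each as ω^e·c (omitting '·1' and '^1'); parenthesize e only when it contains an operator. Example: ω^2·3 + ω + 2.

ω^ω + 3

7 —HB2→ 2^2 + 2 + 1 —bump→ 3^3 + 3 + 1 = 31 —(−1)→ 30
30 —HB3→ 3^3 + 3 —bump→ 4^4 + 4 = 260 —(−1)→ 259
259 —HB4→ 4^4 + 3 —bump→ 5^5 + 3 = 3128 —(−1)→ 3127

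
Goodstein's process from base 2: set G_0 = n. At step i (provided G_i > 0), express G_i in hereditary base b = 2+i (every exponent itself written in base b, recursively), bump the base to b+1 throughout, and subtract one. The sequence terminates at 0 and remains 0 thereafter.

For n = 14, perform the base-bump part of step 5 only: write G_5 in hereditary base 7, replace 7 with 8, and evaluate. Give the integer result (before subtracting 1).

G_0=14  [base 2] 2^(2 + 1) + 2^2 + 2  →[2↦3]→  3^(3 + 1) + 3^3 + 3 = 111  −1 ⇒ G_1=110
G_1=110  [base 3] 3^(3 + 1) + 3^3 + 2  →[3↦4]→  4^(4 + 1) + 4^4 + 2 = 1282  −1 ⇒ G_2=1281
G_2=1281  [base 4] 4^(4 + 1) + 4^4 + 1  →[4↦5]→  5^(5 + 1) + 5^5 + 1 = 18751  −1 ⇒ G_3=18750
G_3=18750  [base 5] 5^(5 + 1) + 5^5  →[5↦6]→  6^(6 + 1) + 6^6 = 326592  −1 ⇒ G_4=326591
G_4=326591  [base 6] 6^(6 + 1) + 5·6^5 + 5·6^4 + 5·6^3 + 5·6^2 + 5·6 + 5  →[6↦7]→  7^(7 + 1) + 5·7^5 + 5·7^4 + 5·7^3 + 5·7^2 + 5·7 + 5 = 5862841  −1 ⇒ G_5=5862840
G_5=5862840  [base 7] 7^(7 + 1) + 5·7^5 + 5·7^4 + 5·7^3 + 5·7^2 + 5·7 + 4  →[7↦8]→  8^(8 + 1) + 5·8^5 + 5·8^4 + 5·8^3 + 5·8^2 + 5·8 + 4 = 134404972  −1 ⇒ G_6=134404971

134404972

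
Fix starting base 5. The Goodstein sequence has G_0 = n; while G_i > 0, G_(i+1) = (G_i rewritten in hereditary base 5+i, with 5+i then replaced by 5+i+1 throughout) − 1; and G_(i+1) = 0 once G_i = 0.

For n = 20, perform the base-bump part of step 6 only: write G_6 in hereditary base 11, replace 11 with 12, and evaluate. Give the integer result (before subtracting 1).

36

G_0 = 20. HB_5(20) = 4·5. Bump = 24. G_1 = 23.
G_1 = 23. HB_6(23) = 3·6 + 5. Bump = 26. G_2 = 25.
G_2 = 25. HB_7(25) = 3·7 + 4. Bump = 28. G_3 = 27.
G_3 = 27. HB_8(27) = 3·8 + 3. Bump = 30. G_4 = 29.
G_4 = 29. HB_9(29) = 3·9 + 2. Bump = 32. G_5 = 31.
G_5 = 31. HB_10(31) = 3·10 + 1. Bump = 34. G_6 = 33.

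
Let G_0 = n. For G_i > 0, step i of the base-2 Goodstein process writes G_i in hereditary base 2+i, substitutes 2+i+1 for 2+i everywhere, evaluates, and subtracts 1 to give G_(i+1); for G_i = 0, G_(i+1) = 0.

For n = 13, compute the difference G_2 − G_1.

1171

13 —HB2→ 2^(2 + 1) + 2^2 + 1 —bump→ 3^(3 + 1) + 3^3 + 1 = 109 —(−1)→ 108
108 —HB3→ 3^(3 + 1) + 3^3 —bump→ 4^(4 + 1) + 4^4 = 1280 —(−1)→ 1279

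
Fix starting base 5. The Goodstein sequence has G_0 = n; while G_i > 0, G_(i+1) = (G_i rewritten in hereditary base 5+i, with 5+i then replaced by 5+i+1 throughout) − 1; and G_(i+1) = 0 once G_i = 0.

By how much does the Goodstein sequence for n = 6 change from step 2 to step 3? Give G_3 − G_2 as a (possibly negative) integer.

-1

6 —HB5→ 5 + 1 —bump→ 6 + 1 = 7 —(−1)→ 6
6 —HB6→ 6 —bump→ 7 = 7 —(−1)→ 6
6 —HB7→ 6 —bump→ 6 = 6 —(−1)→ 5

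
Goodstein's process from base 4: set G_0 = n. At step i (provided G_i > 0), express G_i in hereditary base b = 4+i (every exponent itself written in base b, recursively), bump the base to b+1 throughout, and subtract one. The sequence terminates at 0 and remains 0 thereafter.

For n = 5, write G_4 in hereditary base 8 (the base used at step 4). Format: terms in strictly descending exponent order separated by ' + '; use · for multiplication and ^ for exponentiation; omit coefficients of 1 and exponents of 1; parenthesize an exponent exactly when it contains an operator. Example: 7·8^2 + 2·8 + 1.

3

(0) 5|_4 = 4 + 1 ↦ 5 + 1|_5 = 6 ⇒ 5
(1) 5|_5 = 5 ↦ 6|_6 = 6 ⇒ 5
(2) 5|_6 = 5 ↦ 5|_7 = 5 ⇒ 4
(3) 4|_7 = 4 ↦ 4|_8 = 4 ⇒ 3
(4) 3|_8 = 3 ↦ 3|_9 = 3 ⇒ 2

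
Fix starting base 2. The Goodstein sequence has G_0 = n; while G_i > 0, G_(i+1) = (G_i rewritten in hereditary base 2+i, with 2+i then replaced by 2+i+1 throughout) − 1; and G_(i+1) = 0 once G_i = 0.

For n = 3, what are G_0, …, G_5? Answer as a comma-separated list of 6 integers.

3, 3, 3, 2, 1, 0

3 —HB2→ 2 + 1 —bump→ 3 + 1 = 4 —(−1)→ 3
3 —HB3→ 3 —bump→ 4 = 4 —(−1)→ 3
3 —HB4→ 3 —bump→ 3 = 3 —(−1)→ 2
2 —HB5→ 2 —bump→ 2 = 2 —(−1)→ 1
1 —HB6→ 1 —bump→ 1 = 1 —(−1)→ 0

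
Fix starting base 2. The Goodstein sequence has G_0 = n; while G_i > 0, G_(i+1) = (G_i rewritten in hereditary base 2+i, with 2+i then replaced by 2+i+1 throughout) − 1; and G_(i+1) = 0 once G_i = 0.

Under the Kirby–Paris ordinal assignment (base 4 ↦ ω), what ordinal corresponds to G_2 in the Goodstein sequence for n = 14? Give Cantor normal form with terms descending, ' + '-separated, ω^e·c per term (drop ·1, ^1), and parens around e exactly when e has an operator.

step 0: 14 = 2^(2 + 1) + 2^2 + 2; sub 3 for 2: 3^(3 + 1) + 3^3 + 3; = 111; G_1 = 111−1 = 110
step 1: 110 = 3^(3 + 1) + 3^3 + 2; sub 4 for 3: 4^(4 + 1) + 4^4 + 2; = 1282; G_2 = 1282−1 = 1281
step 2: 1281 = 4^(4 + 1) + 4^4 + 1; sub 5 for 4: 5^(5 + 1) + 5^5 + 1; = 18751; G_3 = 18751−1 = 18750

ω^(ω + 1) + ω^ω + 1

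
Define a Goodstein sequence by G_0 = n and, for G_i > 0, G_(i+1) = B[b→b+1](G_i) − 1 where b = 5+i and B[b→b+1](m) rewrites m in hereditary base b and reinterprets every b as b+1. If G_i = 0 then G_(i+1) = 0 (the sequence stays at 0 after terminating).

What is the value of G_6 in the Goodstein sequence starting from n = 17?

step 0: 17 = 3·5 + 2; sub 6 for 5: 3·6 + 2; = 20; G_1 = 20−1 = 19
step 1: 19 = 3·6 + 1; sub 7 for 6: 3·7 + 1; = 22; G_2 = 22−1 = 21
step 2: 21 = 3·7; sub 8 for 7: 3·8; = 24; G_3 = 24−1 = 23
step 3: 23 = 2·8 + 7; sub 9 for 8: 2·9 + 7; = 25; G_4 = 25−1 = 24
step 4: 24 = 2·9 + 6; sub 10 for 9: 2·10 + 6; = 26; G_5 = 26−1 = 25
step 5: 25 = 2·10 + 5; sub 11 for 10: 2·11 + 5; = 27; G_6 = 27−1 = 26

26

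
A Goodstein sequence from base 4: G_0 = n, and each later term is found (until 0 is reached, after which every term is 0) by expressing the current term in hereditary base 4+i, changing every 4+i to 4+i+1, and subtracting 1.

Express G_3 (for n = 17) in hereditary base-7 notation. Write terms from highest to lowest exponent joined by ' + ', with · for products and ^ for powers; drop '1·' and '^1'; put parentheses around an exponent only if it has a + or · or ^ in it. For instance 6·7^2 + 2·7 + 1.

5·7 + 4

[0] 17 ≡ 4^2 + 1 (base 4). Lift 5: 26. −1: 25.
[1] 25 ≡ 5^2 (base 5). Lift 6: 36. −1: 35.
[2] 35 ≡ 5·6 + 5 (base 6). Lift 7: 40. −1: 39.
[3] 39 ≡ 5·7 + 4 (base 7). Lift 8: 44. −1: 43.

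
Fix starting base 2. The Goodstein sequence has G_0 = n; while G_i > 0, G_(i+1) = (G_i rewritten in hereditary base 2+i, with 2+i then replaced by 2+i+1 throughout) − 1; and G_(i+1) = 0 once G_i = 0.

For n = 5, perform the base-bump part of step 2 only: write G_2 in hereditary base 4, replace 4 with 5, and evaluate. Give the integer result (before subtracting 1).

468

G_0=5  [base 2] 2^2 + 1  →[2↦3]→  3^3 + 1 = 28  −1 ⇒ G_1=27
G_1=27  [base 3] 3^3  →[3↦4]→  4^4 = 256  −1 ⇒ G_2=255
G_2=255  [base 4] 3·4^3 + 3·4^2 + 3·4 + 3  →[4↦5]→  3·5^3 + 3·5^2 + 3·5 + 3 = 468  −1 ⇒ G_3=467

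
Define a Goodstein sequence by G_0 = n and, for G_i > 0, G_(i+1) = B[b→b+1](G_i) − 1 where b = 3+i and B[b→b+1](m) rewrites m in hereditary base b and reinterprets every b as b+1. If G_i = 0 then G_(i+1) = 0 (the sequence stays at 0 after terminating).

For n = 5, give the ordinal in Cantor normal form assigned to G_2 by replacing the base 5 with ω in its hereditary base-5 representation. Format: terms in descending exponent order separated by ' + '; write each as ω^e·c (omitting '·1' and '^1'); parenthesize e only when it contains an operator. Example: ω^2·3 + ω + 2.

(0) 5|_3 = 3 + 2 ↦ 4 + 2|_4 = 6 ⇒ 5
(1) 5|_4 = 4 + 1 ↦ 5 + 1|_5 = 6 ⇒ 5

ω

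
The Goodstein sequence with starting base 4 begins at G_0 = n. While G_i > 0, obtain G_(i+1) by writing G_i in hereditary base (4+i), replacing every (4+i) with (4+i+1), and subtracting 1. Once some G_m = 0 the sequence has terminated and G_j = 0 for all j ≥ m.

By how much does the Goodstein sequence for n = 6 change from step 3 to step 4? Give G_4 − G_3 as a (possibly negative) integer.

-1

step 0: 6 = 4 + 2; sub 5 for 4: 5 + 2; = 7; G_1 = 7−1 = 6
step 1: 6 = 5 + 1; sub 6 for 5: 6 + 1; = 7; G_2 = 7−1 = 6
step 2: 6 = 6; sub 7 for 6: 7; = 7; G_3 = 7−1 = 6
step 3: 6 = 6; sub 8 for 7: 6; = 6; G_4 = 6−1 = 5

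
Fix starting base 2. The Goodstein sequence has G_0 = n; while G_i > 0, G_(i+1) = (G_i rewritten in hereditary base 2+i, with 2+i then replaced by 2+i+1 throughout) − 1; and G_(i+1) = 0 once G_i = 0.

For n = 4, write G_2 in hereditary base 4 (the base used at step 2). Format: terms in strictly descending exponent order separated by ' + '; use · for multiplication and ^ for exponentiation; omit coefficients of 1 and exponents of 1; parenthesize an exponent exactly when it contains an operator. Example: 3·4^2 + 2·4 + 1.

base 2: 4 = 2^2; at 3: 3^3 = 27; next = 26
base 3: 26 = 2·3^2 + 2·3 + 2; at 4: 2·4^2 + 2·4 + 2 = 42; next = 41
base 4: 41 = 2·4^2 + 2·4 + 1; at 5: 2·5^2 + 2·5 + 1 = 61; next = 60

2·4^2 + 2·4 + 1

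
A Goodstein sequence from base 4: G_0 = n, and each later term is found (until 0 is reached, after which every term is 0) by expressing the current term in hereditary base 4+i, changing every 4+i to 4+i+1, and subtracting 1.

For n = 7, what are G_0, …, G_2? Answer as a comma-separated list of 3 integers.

(0) 7|_4 = 4 + 3 ↦ 5 + 3|_5 = 8 ⇒ 7
(1) 7|_5 = 5 + 2 ↦ 6 + 2|_6 = 8 ⇒ 7

7, 7, 7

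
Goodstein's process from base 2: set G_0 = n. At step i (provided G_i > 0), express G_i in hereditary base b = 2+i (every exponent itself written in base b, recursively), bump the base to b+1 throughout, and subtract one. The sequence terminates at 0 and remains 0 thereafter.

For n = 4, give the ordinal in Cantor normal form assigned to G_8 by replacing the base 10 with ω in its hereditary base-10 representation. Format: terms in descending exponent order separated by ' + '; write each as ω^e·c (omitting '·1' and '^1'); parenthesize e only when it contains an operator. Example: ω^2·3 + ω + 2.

ω^2·2 + ω + 1

[0] 4 ≡ 2^2 (base 2). Lift 3: 27. −1: 26.
[1] 26 ≡ 2·3^2 + 2·3 + 2 (base 3). Lift 4: 42. −1: 41.
[2] 41 ≡ 2·4^2 + 2·4 + 1 (base 4). Lift 5: 61. −1: 60.
[3] 60 ≡ 2·5^2 + 2·5 (base 5). Lift 6: 84. −1: 83.
[4] 83 ≡ 2·6^2 + 6 + 5 (base 6). Lift 7: 110. −1: 109.
[5] 109 ≡ 2·7^2 + 7 + 4 (base 7). Lift 8: 140. −1: 139.
[6] 139 ≡ 2·8^2 + 8 + 3 (base 8). Lift 9: 174. −1: 173.
[7] 173 ≡ 2·9^2 + 9 + 2 (base 9). Lift 10: 212. −1: 211.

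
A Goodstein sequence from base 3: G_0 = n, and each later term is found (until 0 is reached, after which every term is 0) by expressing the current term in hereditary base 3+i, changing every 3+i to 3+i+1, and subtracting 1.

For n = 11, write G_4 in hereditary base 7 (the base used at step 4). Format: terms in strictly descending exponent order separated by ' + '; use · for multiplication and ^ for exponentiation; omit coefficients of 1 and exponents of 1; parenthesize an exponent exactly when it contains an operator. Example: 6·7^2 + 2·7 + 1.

5·7 + 4

step 0: 11 = 3^2 + 2; sub 4 for 3: 4^2 + 2; = 18; G_1 = 18−1 = 17
step 1: 17 = 4^2 + 1; sub 5 for 4: 5^2 + 1; = 26; G_2 = 26−1 = 25
step 2: 25 = 5^2; sub 6 for 5: 6^2; = 36; G_3 = 36−1 = 35
step 3: 35 = 5·6 + 5; sub 7 for 6: 5·7 + 5; = 40; G_4 = 40−1 = 39
step 4: 39 = 5·7 + 4; sub 8 for 7: 5·8 + 4; = 44; G_5 = 44−1 = 43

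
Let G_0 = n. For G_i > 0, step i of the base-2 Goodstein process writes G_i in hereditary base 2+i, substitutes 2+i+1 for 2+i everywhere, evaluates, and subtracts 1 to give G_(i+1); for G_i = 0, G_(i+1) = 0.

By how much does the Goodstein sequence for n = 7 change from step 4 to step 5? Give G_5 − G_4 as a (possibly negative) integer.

G_0=7  [base 2] 2^2 + 2 + 1  →[2↦3]→  3^3 + 3 + 1 = 31  −1 ⇒ G_1=30
G_1=30  [base 3] 3^3 + 3  →[3↦4]→  4^4 + 4 = 260  −1 ⇒ G_2=259
G_2=259  [base 4] 4^4 + 3  →[4↦5]→  5^5 + 3 = 3128  −1 ⇒ G_3=3127
G_3=3127  [base 5] 5^5 + 2  →[5↦6]→  6^6 + 2 = 46658  −1 ⇒ G_4=46657
G_4=46657  [base 6] 6^6 + 1  →[6↦7]→  7^7 + 1 = 823544  −1 ⇒ G_5=823543

776886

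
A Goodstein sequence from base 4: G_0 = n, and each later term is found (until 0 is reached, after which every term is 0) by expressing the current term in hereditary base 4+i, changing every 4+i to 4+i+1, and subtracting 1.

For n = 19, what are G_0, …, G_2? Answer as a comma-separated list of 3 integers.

[0] 19 ≡ 4^2 + 3 (base 4). Lift 5: 28. −1: 27.
[1] 27 ≡ 5^2 + 2 (base 5). Lift 6: 38. −1: 37.

19, 27, 37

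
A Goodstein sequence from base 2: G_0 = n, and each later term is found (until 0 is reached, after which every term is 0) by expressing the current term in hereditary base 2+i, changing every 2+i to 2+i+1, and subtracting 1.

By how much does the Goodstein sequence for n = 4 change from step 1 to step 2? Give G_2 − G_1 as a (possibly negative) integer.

15

G_0 = 4. HB_2(4) = 2^2. Bump = 27. G_1 = 26.
G_1 = 26. HB_3(26) = 2·3^2 + 2·3 + 2. Bump = 42. G_2 = 41.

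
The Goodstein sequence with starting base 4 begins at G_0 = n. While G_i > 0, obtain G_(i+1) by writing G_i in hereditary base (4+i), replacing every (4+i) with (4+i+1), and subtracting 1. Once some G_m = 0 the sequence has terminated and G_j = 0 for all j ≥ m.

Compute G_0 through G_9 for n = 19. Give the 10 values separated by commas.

[0] 19 ≡ 4^2 + 3 (base 4). Lift 5: 28. −1: 27.
[1] 27 ≡ 5^2 + 2 (base 5). Lift 6: 38. −1: 37.
[2] 37 ≡ 6^2 + 1 (base 6). Lift 7: 50. −1: 49.
[3] 49 ≡ 7^2 (base 7). Lift 8: 64. −1: 63.
[4] 63 ≡ 7·8 + 7 (base 8). Lift 9: 70. −1: 69.
[5] 69 ≡ 7·9 + 6 (base 9). Lift 10: 76. −1: 75.
[6] 75 ≡ 7·10 + 5 (base 10). Lift 11: 82. −1: 81.
[7] 81 ≡ 7·11 + 4 (base 11). Lift 12: 88. −1: 87.
[8] 87 ≡ 7·12 + 3 (base 12). Lift 13: 94. −1: 93.

19, 27, 37, 49, 63, 69, 75, 81, 87, 93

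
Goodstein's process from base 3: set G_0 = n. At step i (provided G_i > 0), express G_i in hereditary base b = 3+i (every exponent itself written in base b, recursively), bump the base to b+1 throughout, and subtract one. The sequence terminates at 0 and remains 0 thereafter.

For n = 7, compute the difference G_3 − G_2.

base 3: 7 = 2·3 + 1; at 4: 2·4 + 1 = 9; next = 8
base 4: 8 = 2·4; at 5: 2·5 = 10; next = 9
base 5: 9 = 5 + 4; at 6: 6 + 4 = 10; next = 9

0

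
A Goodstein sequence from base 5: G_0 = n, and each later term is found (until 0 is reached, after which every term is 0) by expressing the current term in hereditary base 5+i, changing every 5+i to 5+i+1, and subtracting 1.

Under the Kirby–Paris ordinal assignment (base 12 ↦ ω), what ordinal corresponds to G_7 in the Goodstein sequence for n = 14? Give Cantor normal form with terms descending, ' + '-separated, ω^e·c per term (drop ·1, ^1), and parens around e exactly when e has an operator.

ω + 7

base 5: 14 = 2·5 + 4; at 6: 2·6 + 4 = 16; next = 15
base 6: 15 = 2·6 + 3; at 7: 2·7 + 3 = 17; next = 16
base 7: 16 = 2·7 + 2; at 8: 2·8 + 2 = 18; next = 17
base 8: 17 = 2·8 + 1; at 9: 2·9 + 1 = 19; next = 18
base 9: 18 = 2·9; at 10: 2·10 = 20; next = 19
base 10: 19 = 10 + 9; at 11: 11 + 9 = 20; next = 19
base 11: 19 = 11 + 8; at 12: 12 + 8 = 20; next = 19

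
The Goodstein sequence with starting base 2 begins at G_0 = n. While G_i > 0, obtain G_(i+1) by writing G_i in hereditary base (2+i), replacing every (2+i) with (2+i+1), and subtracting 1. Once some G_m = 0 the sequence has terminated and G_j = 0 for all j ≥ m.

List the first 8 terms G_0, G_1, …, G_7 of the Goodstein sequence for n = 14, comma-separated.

14, 110, 1281, 18750, 326591, 5862840, 134404971, 3487116548

base 2: 14 = 2^(2 + 1) + 2^2 + 2; at 3: 3^(3 + 1) + 3^3 + 3 = 111; next = 110
base 3: 110 = 3^(3 + 1) + 3^3 + 2; at 4: 4^(4 + 1) + 4^4 + 2 = 1282; next = 1281
base 4: 1281 = 4^(4 + 1) + 4^4 + 1; at 5: 5^(5 + 1) + 5^5 + 1 = 18751; next = 18750
base 5: 18750 = 5^(5 + 1) + 5^5; at 6: 6^(6 + 1) + 6^6 = 326592; next = 326591
base 6: 326591 = 6^(6 + 1) + 5·6^5 + 5·6^4 + 5·6^3 + 5·6^2 + 5·6 + 5; at 7: 7^(7 + 1) + 5·7^5 + 5·7^4 + 5·7^3 + 5·7^2 + 5·7 + 5 = 5862841; next = 5862840
base 7: 5862840 = 7^(7 + 1) + 5·7^5 + 5·7^4 + 5·7^3 + 5·7^2 + 5·7 + 4; at 8: 8^(8 + 1) + 5·8^5 + 5·8^4 + 5·8^3 + 5·8^2 + 5·8 + 4 = 134404972; next = 134404971
base 8: 134404971 = 8^(8 + 1) + 5·8^5 + 5·8^4 + 5·8^3 + 5·8^2 + 5·8 + 3; at 9: 9^(9 + 1) + 5·9^5 + 5·9^4 + 5·9^3 + 5·9^2 + 5·9 + 3 = 3487116549; next = 3487116548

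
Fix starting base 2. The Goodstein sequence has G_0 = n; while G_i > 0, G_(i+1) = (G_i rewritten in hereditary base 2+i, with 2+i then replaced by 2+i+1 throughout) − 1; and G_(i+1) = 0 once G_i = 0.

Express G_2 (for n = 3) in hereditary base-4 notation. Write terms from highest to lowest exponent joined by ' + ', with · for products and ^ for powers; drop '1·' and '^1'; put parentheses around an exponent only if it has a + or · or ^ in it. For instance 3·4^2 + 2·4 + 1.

i=0: 3 = 2 + 1 (b=2); 2→3: 3 + 1 = 4; 4−1 = 3
i=1: 3 = 3 (b=3); 3→4: 4 = 4; 4−1 = 3
i=2: 3 = 3 (b=4); 4→5: 3 = 3; 3−1 = 2

3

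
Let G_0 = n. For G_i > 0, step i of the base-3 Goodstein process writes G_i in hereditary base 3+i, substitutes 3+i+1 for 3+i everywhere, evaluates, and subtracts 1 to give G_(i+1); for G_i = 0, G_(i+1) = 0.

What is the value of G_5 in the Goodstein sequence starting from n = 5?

G_0 = 5. HB_3(5) = 3 + 2. Bump = 6. G_1 = 5.
G_1 = 5. HB_4(5) = 4 + 1. Bump = 6. G_2 = 5.
G_2 = 5. HB_5(5) = 5. Bump = 6. G_3 = 5.
G_3 = 5. HB_6(5) = 5. Bump = 5. G_4 = 4.
G_4 = 4. HB_7(4) = 4. Bump = 4. G_5 = 3.
G_5 = 3. HB_8(3) = 3. Bump = 3. G_6 = 2.

3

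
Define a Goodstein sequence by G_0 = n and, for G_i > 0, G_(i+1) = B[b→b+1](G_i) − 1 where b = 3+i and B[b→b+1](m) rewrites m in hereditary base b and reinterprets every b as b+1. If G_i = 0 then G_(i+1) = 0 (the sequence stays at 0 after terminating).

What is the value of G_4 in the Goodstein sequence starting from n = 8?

11

(0) 8|_3 = 2·3 + 2 ↦ 2·4 + 2|_4 = 10 ⇒ 9
(1) 9|_4 = 2·4 + 1 ↦ 2·5 + 1|_5 = 11 ⇒ 10
(2) 10|_5 = 2·5 ↦ 2·6|_6 = 12 ⇒ 11
(3) 11|_6 = 6 + 5 ↦ 7 + 5|_7 = 12 ⇒ 11
(4) 11|_7 = 7 + 4 ↦ 8 + 4|_8 = 12 ⇒ 11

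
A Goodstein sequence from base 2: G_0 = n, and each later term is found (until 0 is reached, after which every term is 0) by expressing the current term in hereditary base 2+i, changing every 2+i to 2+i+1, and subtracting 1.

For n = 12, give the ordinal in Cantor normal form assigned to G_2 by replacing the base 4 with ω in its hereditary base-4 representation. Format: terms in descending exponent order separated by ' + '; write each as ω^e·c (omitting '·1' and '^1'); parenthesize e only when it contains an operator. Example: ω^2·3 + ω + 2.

step 0: 12 = 2^(2 + 1) + 2^2; sub 3 for 2: 3^(3 + 1) + 3^3; = 108; G_1 = 108−1 = 107
step 1: 107 = 3^(3 + 1) + 2·3^2 + 2·3 + 2; sub 4 for 3: 4^(4 + 1) + 2·4^2 + 2·4 + 2; = 1066; G_2 = 1066−1 = 1065
step 2: 1065 = 4^(4 + 1) + 2·4^2 + 2·4 + 1; sub 5 for 4: 5^(5 + 1) + 2·5^2 + 2·5 + 1; = 15686; G_3 = 15686−1 = 15685

ω^(ω + 1) + ω^2·2 + ω·2 + 1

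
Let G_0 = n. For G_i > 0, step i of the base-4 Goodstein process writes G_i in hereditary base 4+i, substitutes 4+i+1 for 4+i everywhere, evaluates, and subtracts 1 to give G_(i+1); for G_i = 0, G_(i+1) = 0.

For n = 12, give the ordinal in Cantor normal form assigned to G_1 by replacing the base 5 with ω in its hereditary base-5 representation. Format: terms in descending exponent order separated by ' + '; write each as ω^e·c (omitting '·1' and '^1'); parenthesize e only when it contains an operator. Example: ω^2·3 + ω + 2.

ω·2 + 4

G_0=12  [base 4] 3·4  →[4↦5]→  3·5 = 15  −1 ⇒ G_1=14
G_1=14  [base 5] 2·5 + 4  →[5↦6]→  2·6 + 4 = 16  −1 ⇒ G_2=15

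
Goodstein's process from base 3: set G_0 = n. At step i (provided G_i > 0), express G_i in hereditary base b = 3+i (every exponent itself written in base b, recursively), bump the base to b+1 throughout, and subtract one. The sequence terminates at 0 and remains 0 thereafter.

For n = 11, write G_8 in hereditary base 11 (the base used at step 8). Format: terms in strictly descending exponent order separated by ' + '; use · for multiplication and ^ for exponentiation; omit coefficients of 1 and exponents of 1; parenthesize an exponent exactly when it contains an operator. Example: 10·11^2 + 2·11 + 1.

5·11

step 0: 11 = 3^2 + 2; sub 4 for 3: 4^2 + 2; = 18; G_1 = 18−1 = 17
step 1: 17 = 4^2 + 1; sub 5 for 4: 5^2 + 1; = 26; G_2 = 26−1 = 25
step 2: 25 = 5^2; sub 6 for 5: 6^2; = 36; G_3 = 36−1 = 35
step 3: 35 = 5·6 + 5; sub 7 for 6: 5·7 + 5; = 40; G_4 = 40−1 = 39
step 4: 39 = 5·7 + 4; sub 8 for 7: 5·8 + 4; = 44; G_5 = 44−1 = 43
step 5: 43 = 5·8 + 3; sub 9 for 8: 5·9 + 3; = 48; G_6 = 48−1 = 47
step 6: 47 = 5·9 + 2; sub 10 for 9: 5·10 + 2; = 52; G_7 = 52−1 = 51
step 7: 51 = 5·10 + 1; sub 11 for 10: 5·11 + 1; = 56; G_8 = 56−1 = 55
step 8: 55 = 5·11; sub 12 for 11: 5·12; = 60; G_9 = 60−1 = 59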